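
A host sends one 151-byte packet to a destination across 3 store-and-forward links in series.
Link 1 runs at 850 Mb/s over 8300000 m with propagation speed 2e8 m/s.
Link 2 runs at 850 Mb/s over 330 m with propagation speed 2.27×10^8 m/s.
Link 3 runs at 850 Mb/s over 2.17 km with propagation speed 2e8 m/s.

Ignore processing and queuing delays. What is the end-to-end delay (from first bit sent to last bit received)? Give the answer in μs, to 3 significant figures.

L = 151 × 8 = 1208 bits.
Transmission delay per hop = L/R = 1208/850000000 = 1.42118 μs; 3 hops → 4.26353 μs.
Propagation delays (d/s per hop): 41500, 1.45374, 10.85 μs; sum = 41512.3 μs.
End-to-end = 41500 μs.

41500 μs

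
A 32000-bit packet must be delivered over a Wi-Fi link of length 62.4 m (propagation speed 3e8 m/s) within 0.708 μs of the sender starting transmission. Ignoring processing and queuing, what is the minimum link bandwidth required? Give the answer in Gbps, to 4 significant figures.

Propagation delay = 62.4 / 300000000 = 0.208 μs.
Transmission budget = 0.708 − 0.208 = 0.5 μs.
R ≥ L / t_tx = 32000 bits / 5e-07 s = 64.00 Gbps.

64.00 Gbps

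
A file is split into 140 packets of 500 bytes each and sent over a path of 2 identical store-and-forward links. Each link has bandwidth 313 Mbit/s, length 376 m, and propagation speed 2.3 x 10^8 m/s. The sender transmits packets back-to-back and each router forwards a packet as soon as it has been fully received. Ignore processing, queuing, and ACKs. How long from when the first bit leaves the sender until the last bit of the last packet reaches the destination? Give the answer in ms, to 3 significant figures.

Per-hop transmission t_tx = L/R = 4000/313000000 = 0.0127796 ms.
Per-hop propagation t_prop = 376/2.3e+08 = 0.00163478 ms.
Pipeline fill: first packet needs 2·t_tx to clear all hops; remaining 139 packets each add one t_tx.
Total = (2+140-1)·t_tx + 2·t_prop = 141·0.0127796 + 2·0.00163478 = 1.81 ms.

1.81 ms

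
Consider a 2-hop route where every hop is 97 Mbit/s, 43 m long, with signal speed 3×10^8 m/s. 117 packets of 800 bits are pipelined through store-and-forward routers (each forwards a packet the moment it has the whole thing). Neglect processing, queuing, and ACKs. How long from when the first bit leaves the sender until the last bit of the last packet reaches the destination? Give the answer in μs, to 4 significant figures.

Per-hop transmission t_tx = L/R = 800/97000000 = 8.24742 μs.
Per-hop propagation t_prop = 43/300000000 = 0.143333 μs.
Pipeline fill: first packet needs 2·t_tx to clear all hops; remaining 116 packets each add one t_tx.
Total = (2+117-1)·t_tx + 2·t_prop = 118·8.24742 + 2·0.143333 = 973.5 μs.

973.5 μs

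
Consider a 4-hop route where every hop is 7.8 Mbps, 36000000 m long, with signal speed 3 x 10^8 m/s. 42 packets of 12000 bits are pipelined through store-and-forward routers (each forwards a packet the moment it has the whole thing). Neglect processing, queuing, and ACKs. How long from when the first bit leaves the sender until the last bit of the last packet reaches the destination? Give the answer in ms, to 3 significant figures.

Per-hop transmission t_tx = L/R = 12000/7800000 = 1.53846 ms.
Per-hop propagation t_prop = 36000000/300000000 = 120 ms.
Pipeline fill: first packet needs 4·t_tx to clear all hops; remaining 41 packets each add one t_tx.
Total = (4+42-1)·t_tx + 4·t_prop = 45·1.53846 + 4·120 = 549 ms.

549 ms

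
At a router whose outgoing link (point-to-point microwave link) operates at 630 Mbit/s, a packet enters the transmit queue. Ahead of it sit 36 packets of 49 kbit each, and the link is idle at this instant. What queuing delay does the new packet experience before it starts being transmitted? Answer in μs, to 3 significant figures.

Each queued packet: L/R = 49000/630000000 = 77.7778 μs.
36 queued → 2800 μs.
Queuing delay = 2800 μs.

2800 μs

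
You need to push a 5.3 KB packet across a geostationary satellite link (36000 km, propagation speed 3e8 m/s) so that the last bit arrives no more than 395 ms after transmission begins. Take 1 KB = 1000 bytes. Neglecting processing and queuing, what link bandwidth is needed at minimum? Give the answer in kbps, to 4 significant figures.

154.2 kbps

L = 42400 bits.
Propagation delay = 36000000 / 300000000 = 120 ms.
Transmission budget = 395 − 120 = 275 ms.
R ≥ L / t_tx = 42400 bits / 0.275 s = 154.2 kbps.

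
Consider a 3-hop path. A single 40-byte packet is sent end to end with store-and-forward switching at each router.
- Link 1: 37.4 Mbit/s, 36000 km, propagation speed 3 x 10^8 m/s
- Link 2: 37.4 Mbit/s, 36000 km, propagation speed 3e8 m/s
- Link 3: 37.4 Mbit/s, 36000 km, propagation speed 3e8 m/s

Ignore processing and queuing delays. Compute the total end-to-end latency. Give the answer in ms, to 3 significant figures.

360 ms

L = 40 × 8 = 320 bits.
Transmission delay per hop = L/R = 320/37400000 = 0.00855615 ms; 3 hops → 0.0256684 ms.
Propagation delays (d/s per hop): 120, 120, 120 ms; sum = 360 ms.
End-to-end = 360 ms.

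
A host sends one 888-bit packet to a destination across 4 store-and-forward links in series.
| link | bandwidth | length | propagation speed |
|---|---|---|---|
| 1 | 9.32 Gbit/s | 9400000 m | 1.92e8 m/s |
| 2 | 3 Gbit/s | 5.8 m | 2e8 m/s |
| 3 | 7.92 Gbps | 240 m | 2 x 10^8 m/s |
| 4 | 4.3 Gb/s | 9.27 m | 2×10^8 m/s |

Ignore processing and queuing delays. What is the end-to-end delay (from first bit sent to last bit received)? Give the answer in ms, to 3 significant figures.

Transmission delays (L/R per hop): 9.5279e-05, 0.000296, 0.000112121, 0.000206512 ms; sum = 0.000709912 ms.
Propagation delays (d/s per hop): 48.9583, 2.9e-05, 0.0012, 4.635e-05 ms; sum = 48.9596 ms.
End-to-end = 49.0 ms.

49.0 ms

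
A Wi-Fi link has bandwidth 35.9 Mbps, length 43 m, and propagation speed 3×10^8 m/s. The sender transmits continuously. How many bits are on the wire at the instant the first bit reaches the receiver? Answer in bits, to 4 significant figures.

5.146 bits

Propagation delay = 43 / 300000000 = 1.43333e-07 s.
BDP = R × t_prop = 35900000 × 1.43333e-07 = 5.14567 bits.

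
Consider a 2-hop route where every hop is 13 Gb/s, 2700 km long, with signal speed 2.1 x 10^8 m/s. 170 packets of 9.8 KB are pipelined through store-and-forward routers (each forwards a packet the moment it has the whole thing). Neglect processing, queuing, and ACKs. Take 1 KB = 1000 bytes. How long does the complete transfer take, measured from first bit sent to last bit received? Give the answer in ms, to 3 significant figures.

Per-hop transmission t_tx = L/R = 78400/13000000000 = 0.00603077 ms.
Per-hop propagation t_prop = 2700000/210000000 = 12.8571 ms.
Pipeline fill: first packet needs 2·t_tx to clear all hops; remaining 169 packets each add one t_tx.
Total = (2+170-1)·t_tx + 2·t_prop = 171·0.00603077 + 2·12.8571 = 26.7 ms.

26.7 ms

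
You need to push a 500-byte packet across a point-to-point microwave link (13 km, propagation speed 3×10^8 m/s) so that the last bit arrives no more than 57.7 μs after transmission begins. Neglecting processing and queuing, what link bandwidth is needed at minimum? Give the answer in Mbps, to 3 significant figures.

278 Mbps

L = 4000 bits.
Propagation delay = 13000 / 300000000 = 43.3333 μs.
Transmission budget = 57.7 − 43.3333 = 14.3667 μs.
R ≥ L / t_tx = 4000 bits / 1.43667e-05 s = 278 Mbps.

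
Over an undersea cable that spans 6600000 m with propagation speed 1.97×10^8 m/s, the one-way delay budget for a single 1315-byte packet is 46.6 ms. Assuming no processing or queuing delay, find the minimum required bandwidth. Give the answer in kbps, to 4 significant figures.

803.2 kbps

L = 10520 bits.
Propagation delay = 6600000 / 197000000 = 33.5025 ms.
Transmission budget = 46.6 − 33.5025 = 13.0975 ms.
R ≥ L / t_tx = 10520 bits / 0.0130975 s = 803.2 kbps.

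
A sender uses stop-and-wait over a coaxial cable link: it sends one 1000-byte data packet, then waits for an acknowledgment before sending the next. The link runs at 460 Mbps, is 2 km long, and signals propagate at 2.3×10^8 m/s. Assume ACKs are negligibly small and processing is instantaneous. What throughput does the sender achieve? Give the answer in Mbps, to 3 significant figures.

230 Mbps

t_tx = L/R = 8000/460000000 = 1.73913e-05 s.
t_prop = 2000/2.3e+08 = 8.69565e-06 s; RTT = 1.73913e-05 s.
Cycle = t_tx + RTT = 3.47826e-05 s.
Throughput = L / cycle = 8000 / 3.47826e-05 = 230 Mbps.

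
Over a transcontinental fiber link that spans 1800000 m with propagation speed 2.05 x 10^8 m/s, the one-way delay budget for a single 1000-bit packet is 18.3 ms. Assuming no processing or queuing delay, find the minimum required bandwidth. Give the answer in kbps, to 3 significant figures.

Propagation delay = 1800000 / 2.05e+08 = 8.78049 ms.
Transmission budget = 18.3 − 8.78049 = 9.51951 ms.
R ≥ L / t_tx = 1000 bits / 0.00951951 s = 105 kbps.

105 kbps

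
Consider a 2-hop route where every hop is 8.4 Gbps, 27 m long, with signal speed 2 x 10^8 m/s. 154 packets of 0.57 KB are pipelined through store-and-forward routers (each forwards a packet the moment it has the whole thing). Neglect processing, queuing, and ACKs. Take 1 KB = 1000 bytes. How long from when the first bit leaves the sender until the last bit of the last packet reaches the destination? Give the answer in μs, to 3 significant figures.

Per-hop transmission t_tx = L/R = 4560/8400000000 = 0.542857 μs.
Per-hop propagation t_prop = 27/200000000 = 0.135 μs.
Pipeline fill: first packet needs 2·t_tx to clear all hops; remaining 153 packets each add one t_tx.
Total = (2+154-1)·t_tx + 2·t_prop = 155·0.542857 + 2·0.135 = 84.4 μs.

84.4 μs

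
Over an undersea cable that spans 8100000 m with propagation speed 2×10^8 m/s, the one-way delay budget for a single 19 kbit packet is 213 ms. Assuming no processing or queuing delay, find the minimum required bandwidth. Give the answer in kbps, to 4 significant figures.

Propagation delay = 8100000 / 200000000 = 40.5 ms.
Transmission budget = 213 − 40.5 = 172.5 ms.
R ≥ L / t_tx = 19000 bits / 0.1725 s = 110.1 kbps.

110.1 kbps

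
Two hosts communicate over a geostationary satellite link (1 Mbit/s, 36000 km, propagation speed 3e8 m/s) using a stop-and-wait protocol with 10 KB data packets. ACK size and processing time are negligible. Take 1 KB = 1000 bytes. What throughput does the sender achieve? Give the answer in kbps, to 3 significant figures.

t_tx = L/R = 80000/1000000 = 0.08 s.
t_prop = 36000000/300000000 = 0.12 s; RTT = 0.24 s.
Cycle = t_tx + RTT = 0.32 s.
Throughput = L / cycle = 80000 / 0.32 = 250 kbps.

250 kbps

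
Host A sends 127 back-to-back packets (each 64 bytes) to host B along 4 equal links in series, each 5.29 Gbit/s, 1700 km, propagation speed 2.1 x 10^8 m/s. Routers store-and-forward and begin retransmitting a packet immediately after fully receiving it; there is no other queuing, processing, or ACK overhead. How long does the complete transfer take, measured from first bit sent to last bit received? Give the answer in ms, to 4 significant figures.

Per-hop transmission t_tx = L/R = 512/5290000000 = 9.67864e-05 ms.
Per-hop propagation t_prop = 1700000/210000000 = 8.09524 ms.
Pipeline fill: first packet needs 4·t_tx to clear all hops; remaining 126 packets each add one t_tx.
Total = (4+127-1)·t_tx + 4·t_prop = 130·9.67864e-05 + 4·8.09524 = 32.39 ms.

32.39 ms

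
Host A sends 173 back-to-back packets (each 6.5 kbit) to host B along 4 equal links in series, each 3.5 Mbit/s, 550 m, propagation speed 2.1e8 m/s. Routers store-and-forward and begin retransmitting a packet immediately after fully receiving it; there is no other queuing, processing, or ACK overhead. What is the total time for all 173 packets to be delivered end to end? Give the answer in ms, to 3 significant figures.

Per-hop transmission t_tx = L/R = 6500/3500000 = 1.85714 ms.
Per-hop propagation t_prop = 550/210000000 = 0.00261905 ms.
Pipeline fill: first packet needs 4·t_tx to clear all hops; remaining 172 packets each add one t_tx.
Total = (4+173-1)·t_tx + 4·t_prop = 176·1.85714 + 4·0.00261905 = 327 ms.

327 ms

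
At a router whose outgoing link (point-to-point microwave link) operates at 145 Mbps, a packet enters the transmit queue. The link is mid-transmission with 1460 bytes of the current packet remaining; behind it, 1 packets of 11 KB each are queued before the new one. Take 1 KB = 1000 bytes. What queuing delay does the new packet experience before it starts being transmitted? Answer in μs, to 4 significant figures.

Each queued packet: L/R = 88000/145000000 = 606.897 μs.
1 queued → 606.897 μs.
Plus remaining 11680 bits of current packet: 80.5517 μs.
Queuing delay = 687.4 μs.

687.4 μs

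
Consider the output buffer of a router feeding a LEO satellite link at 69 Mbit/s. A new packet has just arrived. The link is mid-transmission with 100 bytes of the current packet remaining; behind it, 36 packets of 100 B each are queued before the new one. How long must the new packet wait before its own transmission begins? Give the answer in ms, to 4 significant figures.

Each queued packet: L/R = 800/69000000 = 0.0115942 ms.
36 queued → 0.417391 ms.
Plus remaining 800 bits of current packet: 0.0115942 ms.
Queuing delay = 0.4290 ms.

0.4290 ms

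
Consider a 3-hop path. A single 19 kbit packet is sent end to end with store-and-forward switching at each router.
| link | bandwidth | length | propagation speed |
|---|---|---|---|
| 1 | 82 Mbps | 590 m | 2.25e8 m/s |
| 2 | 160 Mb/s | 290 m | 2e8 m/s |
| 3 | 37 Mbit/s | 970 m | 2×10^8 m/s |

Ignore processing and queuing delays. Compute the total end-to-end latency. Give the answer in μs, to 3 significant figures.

L = 19000 bits.
Transmission delays (L/R per hop): 231.707, 118.75, 513.514 μs; sum = 863.971 μs.
Propagation delays (d/s per hop): 2.62222, 1.45, 4.85 μs; sum = 8.92222 μs.
End-to-end = 873 μs.

873 μs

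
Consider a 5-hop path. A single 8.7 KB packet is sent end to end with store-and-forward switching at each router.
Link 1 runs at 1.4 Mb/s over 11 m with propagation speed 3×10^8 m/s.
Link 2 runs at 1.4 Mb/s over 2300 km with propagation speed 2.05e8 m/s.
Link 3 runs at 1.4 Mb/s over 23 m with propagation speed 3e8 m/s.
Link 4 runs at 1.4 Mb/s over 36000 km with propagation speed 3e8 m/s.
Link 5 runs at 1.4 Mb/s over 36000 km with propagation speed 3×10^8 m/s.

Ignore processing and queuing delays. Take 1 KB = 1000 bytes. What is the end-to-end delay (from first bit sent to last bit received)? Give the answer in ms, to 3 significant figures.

500 ms

L = 69600 bits.
Transmission delay per hop = L/R = 69600/1400000 = 49.7143 ms; 5 hops → 248.571 ms.
Propagation delays (d/s per hop): 3.66667e-05, 11.2195, 7.66667e-05, 120, 120 ms; sum = 251.22 ms.
End-to-end = 500 ms.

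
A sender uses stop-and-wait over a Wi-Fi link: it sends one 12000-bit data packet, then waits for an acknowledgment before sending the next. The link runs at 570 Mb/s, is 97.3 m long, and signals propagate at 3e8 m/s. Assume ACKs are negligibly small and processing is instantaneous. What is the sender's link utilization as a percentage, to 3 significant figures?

97.0 %

t_tx = L/R = 12000/570000000 = 2.10526e-05 s.
t_prop = 97.3/300000000 = 3.24333e-07 s; RTT = 6.48667e-07 s.
Cycle = t_tx + RTT = 2.17013e-05 s.
Utilization = t_tx / cycle = 2.10526e-05/2.17013e-05 = 97.0 %.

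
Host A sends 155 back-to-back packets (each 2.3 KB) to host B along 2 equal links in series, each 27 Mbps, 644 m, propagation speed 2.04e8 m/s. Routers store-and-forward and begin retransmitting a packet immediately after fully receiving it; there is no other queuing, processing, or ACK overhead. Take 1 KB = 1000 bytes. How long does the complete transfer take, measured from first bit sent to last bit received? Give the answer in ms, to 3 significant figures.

106 ms

Per-hop transmission t_tx = L/R = 18400/27000000 = 0.681481 ms.
Per-hop propagation t_prop = 644/204000000 = 0.00315686 ms.
Pipeline fill: first packet needs 2·t_tx to clear all hops; remaining 154 packets each add one t_tx.
Total = (2+155-1)·t_tx + 2·t_prop = 156·0.681481 + 2·0.00315686 = 106 ms.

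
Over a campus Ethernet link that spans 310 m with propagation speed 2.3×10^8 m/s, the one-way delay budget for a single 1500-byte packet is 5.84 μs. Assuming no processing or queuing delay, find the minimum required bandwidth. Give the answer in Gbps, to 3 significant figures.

2.67 Gbps

L = 12000 bits.
Propagation delay = 310 / 2.3e+08 = 1.34783 μs.
Transmission budget = 5.84 − 1.34783 = 4.49217 μs.
R ≥ L / t_tx = 12000 bits / 4.49217e-06 s = 2.67 Gbps.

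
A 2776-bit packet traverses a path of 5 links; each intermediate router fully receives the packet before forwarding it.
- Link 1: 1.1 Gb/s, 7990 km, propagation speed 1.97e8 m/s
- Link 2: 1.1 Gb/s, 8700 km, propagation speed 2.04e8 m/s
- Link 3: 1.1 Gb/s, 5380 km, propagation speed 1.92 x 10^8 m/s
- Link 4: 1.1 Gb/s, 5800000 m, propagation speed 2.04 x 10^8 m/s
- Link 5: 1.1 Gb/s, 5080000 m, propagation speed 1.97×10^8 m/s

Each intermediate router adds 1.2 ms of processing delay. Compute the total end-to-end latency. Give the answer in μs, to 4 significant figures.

170300 μs

Transmission delay per hop = L/R = 2776/1100000000 = 2.52364 μs; 5 hops → 12.6182 μs.
Propagation delays (d/s per hop): 40558.4, 42647.1, 28020.8, 28431.4, 25786.8 μs; sum = 165444 μs.
Processing at 4 router(s): 4 × 1.2 ms = 4800 μs.
End-to-end = 170300 μs.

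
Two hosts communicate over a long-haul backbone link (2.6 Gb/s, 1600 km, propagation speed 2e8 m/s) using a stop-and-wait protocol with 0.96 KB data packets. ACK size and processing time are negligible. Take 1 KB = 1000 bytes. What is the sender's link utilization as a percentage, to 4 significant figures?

0.01846 %

t_tx = L/R = 7680/2600000000 = 2.95385e-06 s.
t_prop = 1600000/200000000 = 0.008 s; RTT = 0.016 s.
Cycle = t_tx + RTT = 0.016003 s.
Utilization = t_tx / cycle = 2.95385e-06/0.016003 = 0.01846 %.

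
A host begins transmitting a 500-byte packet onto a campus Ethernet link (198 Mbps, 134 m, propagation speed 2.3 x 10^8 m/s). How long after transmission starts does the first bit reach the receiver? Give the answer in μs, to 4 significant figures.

0.5826 μs

First bit experiences only propagation delay: d/s = 134/2.3e+08 = 0.5826 μs.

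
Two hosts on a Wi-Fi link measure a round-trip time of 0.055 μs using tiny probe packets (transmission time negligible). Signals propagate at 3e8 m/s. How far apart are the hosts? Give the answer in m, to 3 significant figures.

One-way propagation = RTT/2 = 0.0275 μs.
d = s × t = 300000000 × 2.75e-08 = 8.25 m.

8.25 m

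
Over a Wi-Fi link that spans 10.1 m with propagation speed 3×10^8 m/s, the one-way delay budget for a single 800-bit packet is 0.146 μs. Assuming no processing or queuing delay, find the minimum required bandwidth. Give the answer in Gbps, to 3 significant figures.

Propagation delay = 10.1 / 300000000 = 0.0336667 μs.
Transmission budget = 0.146 − 0.0336667 = 0.112333 μs.
R ≥ L / t_tx = 800 bits / 1.12333e-07 s = 7.12 Gbps.

7.12 Gbps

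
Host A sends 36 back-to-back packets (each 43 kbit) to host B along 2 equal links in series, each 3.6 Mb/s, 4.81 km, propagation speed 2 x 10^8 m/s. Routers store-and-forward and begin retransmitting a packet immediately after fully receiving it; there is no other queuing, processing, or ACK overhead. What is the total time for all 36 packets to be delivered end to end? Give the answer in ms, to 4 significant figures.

Per-hop transmission t_tx = L/R = 43000/3600000 = 11.9444 ms.
Per-hop propagation t_prop = 4810/200000000 = 0.02405 ms.
Pipeline fill: first packet needs 2·t_tx to clear all hops; remaining 35 packets each add one t_tx.
Total = (2+36-1)·t_tx + 2·t_prop = 37·11.9444 + 2·0.02405 = 442.0 ms.

442.0 ms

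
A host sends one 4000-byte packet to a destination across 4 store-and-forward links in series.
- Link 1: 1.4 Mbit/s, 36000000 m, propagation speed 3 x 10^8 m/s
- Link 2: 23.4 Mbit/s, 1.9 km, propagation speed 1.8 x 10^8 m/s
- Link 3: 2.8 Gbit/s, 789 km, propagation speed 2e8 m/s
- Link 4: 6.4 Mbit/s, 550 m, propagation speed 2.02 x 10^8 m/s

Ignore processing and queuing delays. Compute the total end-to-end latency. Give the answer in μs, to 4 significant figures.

153200 μs

L = 4000 × 8 = 32000 bits.
Transmission delays (L/R per hop): 22857.1, 1367.52, 11.4286, 5000 μs; sum = 29236.1 μs.
Propagation delays (d/s per hop): 120000, 10.5556, 3945, 2.72277 μs; sum = 123958 μs.
End-to-end = 153200 μs.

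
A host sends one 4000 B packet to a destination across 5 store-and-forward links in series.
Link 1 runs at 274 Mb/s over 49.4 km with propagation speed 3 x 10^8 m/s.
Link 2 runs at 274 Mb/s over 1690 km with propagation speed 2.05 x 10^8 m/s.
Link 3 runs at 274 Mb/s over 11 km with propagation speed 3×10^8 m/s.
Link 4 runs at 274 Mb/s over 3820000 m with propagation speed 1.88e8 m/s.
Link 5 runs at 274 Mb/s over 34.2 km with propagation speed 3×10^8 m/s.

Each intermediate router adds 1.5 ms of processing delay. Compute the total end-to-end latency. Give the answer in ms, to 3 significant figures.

L = 4000 × 8 = 32000 bits.
Transmission delay per hop = L/R = 32000/274000000 = 0.116788 ms; 5 hops → 0.583942 ms.
Propagation delays (d/s per hop): 0.164667, 8.2439, 0.0366667, 20.3191, 0.114 ms; sum = 28.8784 ms.
Processing at 4 router(s): 4 × 1.5 ms = 6 ms.
End-to-end = 35.5 ms.

35.5 ms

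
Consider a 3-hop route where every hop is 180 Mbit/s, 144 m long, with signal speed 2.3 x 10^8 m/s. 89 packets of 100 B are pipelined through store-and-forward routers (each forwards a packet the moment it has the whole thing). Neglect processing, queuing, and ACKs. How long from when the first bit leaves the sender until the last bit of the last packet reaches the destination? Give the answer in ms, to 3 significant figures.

0.406 ms

Per-hop transmission t_tx = L/R = 800/180000000 = 0.00444444 ms.
Per-hop propagation t_prop = 144/2.3e+08 = 0.000626087 ms.
Pipeline fill: first packet needs 3·t_tx to clear all hops; remaining 88 packets each add one t_tx.
Total = (3+89-1)·t_tx + 3·t_prop = 91·0.00444444 + 3·0.000626087 = 0.406 ms.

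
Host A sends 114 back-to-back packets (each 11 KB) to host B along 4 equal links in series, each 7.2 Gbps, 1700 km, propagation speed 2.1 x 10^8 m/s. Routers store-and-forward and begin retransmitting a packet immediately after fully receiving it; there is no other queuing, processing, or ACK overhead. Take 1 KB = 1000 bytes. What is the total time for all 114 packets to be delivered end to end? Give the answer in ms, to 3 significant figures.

Per-hop transmission t_tx = L/R = 88000/7200000000 = 0.0122222 ms.
Per-hop propagation t_prop = 1700000/210000000 = 8.09524 ms.
Pipeline fill: first packet needs 4·t_tx to clear all hops; remaining 113 packets each add one t_tx.
Total = (4+114-1)·t_tx + 4·t_prop = 117·0.0122222 + 4·8.09524 = 33.8 ms.

33.8 ms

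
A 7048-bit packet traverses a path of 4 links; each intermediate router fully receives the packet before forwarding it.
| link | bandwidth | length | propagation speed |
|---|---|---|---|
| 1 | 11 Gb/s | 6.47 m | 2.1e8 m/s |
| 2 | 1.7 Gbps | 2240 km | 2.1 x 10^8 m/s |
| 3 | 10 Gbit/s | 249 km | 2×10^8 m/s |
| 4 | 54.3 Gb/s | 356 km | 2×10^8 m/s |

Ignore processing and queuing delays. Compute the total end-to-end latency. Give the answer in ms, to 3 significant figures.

13.7 ms

Transmission delays (L/R per hop): 0.000640727, 0.00414588, 0.0007048, 0.000129797 ms; sum = 0.00562121 ms.
Propagation delays (d/s per hop): 3.08095e-05, 10.6667, 1.245, 1.78 ms; sum = 13.6917 ms.
End-to-end = 13.7 ms.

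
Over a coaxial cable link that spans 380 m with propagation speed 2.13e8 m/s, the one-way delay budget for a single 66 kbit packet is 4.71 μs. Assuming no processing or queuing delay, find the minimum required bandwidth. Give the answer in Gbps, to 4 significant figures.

22.56 Gbps

Propagation delay = 380 / 213000000 = 1.78404 μs.
Transmission budget = 4.71 − 1.78404 = 2.92596 μs.
R ≥ L / t_tx = 66000 bits / 2.92596e-06 s = 22.56 Gbps.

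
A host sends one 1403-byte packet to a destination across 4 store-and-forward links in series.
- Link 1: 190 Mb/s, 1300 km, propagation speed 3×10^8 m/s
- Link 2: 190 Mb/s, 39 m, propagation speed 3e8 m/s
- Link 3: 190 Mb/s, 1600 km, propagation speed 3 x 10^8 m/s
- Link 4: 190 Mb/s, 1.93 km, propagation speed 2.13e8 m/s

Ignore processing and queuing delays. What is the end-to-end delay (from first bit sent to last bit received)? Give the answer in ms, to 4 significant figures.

L = 1403 × 8 = 11224 bits.
Transmission delay per hop = L/R = 11224/190000000 = 0.0590737 ms; 4 hops → 0.236295 ms.
Propagation delays (d/s per hop): 4.33333, 0.00013, 5.33333, 0.00906103 ms; sum = 9.67586 ms.
End-to-end = 9.912 ms.

9.912 ms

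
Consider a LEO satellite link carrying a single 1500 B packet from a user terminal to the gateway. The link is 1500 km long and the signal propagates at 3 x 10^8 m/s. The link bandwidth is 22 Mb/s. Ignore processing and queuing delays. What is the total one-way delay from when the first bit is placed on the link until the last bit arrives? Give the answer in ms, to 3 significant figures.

5.55 ms

L = 1500 × 8 = 12000 bits.
Transmission delay = L/R = 12000 / 22000000 = 0.545455 ms.
Propagation delay = d/s = 1500000 m / 300000000 m/s = 5 ms.
Total = 5.55 ms.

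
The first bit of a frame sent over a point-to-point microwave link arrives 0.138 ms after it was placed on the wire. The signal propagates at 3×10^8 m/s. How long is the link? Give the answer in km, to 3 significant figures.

41.4 km

d = s × t_prop = 300000000 × 0.000138 = 41.4 km.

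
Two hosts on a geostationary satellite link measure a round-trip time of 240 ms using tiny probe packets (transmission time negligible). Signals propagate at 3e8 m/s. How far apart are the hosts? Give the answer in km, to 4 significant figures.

36000 km

One-way propagation = RTT/2 = 120 ms.
d = s × t = 300000000 × 0.12 = 36000 km.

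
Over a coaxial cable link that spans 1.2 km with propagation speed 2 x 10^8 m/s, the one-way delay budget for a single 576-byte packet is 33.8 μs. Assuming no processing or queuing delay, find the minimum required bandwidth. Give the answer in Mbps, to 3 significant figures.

L = 4608 bits.
Propagation delay = 1200 / 200000000 = 6 μs.
Transmission budget = 33.8 − 6 = 27.8 μs.
R ≥ L / t_tx = 4608 bits / 2.78e-05 s = 166 Mbps.

166 Mbps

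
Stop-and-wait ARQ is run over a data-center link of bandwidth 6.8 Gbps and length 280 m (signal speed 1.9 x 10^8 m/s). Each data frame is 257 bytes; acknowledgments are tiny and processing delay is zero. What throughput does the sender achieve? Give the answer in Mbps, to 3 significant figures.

633 Mbps

t_tx = L/R = 2056/6800000000 = 3.02353e-07 s.
t_prop = 280/190000000 = 1.47368e-06 s; RTT = 2.94737e-06 s.
Cycle = t_tx + RTT = 3.24972e-06 s.
Throughput = L / cycle = 2056 / 3.24972e-06 = 633 Mbps.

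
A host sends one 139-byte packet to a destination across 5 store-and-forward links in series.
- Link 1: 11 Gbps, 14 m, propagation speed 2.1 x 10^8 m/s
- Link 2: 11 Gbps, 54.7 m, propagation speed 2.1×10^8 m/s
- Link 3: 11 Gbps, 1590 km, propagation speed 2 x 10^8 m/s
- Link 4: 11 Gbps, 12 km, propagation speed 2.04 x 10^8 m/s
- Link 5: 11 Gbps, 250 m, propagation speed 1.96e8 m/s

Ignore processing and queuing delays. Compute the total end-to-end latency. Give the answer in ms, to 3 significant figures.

L = 139 × 8 = 1112 bits.
Transmission delay per hop = L/R = 1112/11000000000 = 0.000101091 ms; 5 hops → 0.000505455 ms.
Propagation delays (d/s per hop): 6.66667e-05, 0.000260476, 7.95, 0.0588235, 0.00127551 ms; sum = 8.01043 ms.
End-to-end = 8.01 ms.

8.01 ms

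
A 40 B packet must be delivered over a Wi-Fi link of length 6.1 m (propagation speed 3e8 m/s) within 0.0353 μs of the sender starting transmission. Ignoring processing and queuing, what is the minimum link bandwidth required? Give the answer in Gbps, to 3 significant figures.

21.4 Gbps

L = 320 bits.
Propagation delay = 6.1 / 300000000 = 0.0203333 μs.
Transmission budget = 0.0353 − 0.0203333 = 0.0149667 μs.
R ≥ L / t_tx = 320 bits / 1.49667e-08 s = 21.4 Gbps.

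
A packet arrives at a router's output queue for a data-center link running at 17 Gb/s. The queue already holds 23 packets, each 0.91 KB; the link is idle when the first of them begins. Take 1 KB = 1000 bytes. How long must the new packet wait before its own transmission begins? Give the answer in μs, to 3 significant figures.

Each queued packet: L/R = 7280/17000000000 = 0.428235 μs.
23 queued → 9.84941 μs.
Queuing delay = 9.85 μs.

9.85 μs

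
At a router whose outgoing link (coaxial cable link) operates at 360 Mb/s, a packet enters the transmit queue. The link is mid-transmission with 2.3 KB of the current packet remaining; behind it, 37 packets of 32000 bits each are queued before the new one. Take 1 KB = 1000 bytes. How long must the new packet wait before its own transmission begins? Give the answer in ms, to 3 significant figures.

3.34 ms

Each queued packet: L/R = 32000/360000000 = 0.0888889 ms.
37 queued → 3.28889 ms.
Plus remaining 18400 bits of current packet: 0.0511111 ms.
Queuing delay = 3.34 ms.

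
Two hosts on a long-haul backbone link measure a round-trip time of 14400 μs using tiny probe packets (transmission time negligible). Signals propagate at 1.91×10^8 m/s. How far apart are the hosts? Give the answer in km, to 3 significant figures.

1380 km

One-way propagation = RTT/2 = 7200 μs.
d = s × t = 191000000 × 0.0072 = 1380 km.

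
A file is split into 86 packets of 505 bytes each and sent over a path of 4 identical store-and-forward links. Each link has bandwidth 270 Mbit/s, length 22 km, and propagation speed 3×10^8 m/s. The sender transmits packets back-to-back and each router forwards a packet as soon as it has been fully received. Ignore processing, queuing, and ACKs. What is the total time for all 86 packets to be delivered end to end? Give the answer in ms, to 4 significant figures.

Per-hop transmission t_tx = L/R = 4040/270000000 = 0.014963 ms.
Per-hop propagation t_prop = 22000/300000000 = 0.0733333 ms.
Pipeline fill: first packet needs 4·t_tx to clear all hops; remaining 85 packets each add one t_tx.
Total = (4+86-1)·t_tx + 4·t_prop = 89·0.014963 + 4·0.0733333 = 1.625 ms.

1.625 ms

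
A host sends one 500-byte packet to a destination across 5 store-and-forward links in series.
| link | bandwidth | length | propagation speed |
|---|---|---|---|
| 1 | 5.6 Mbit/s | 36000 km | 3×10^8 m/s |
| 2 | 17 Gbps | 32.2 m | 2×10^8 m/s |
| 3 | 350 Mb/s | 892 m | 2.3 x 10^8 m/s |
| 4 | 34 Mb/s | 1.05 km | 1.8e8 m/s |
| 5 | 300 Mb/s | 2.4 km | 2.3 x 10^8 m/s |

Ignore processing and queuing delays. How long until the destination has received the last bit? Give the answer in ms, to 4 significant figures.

L = 500 × 8 = 4000 bits.
Transmission delays (L/R per hop): 0.714286, 0.000235294, 0.0114286, 0.117647, 0.0133333 ms; sum = 0.85693 ms.
Propagation delays (d/s per hop): 120, 0.000161, 0.00387826, 0.00583333, 0.0104348 ms; sum = 120.02 ms.
End-to-end = 120.9 ms.

120.9 ms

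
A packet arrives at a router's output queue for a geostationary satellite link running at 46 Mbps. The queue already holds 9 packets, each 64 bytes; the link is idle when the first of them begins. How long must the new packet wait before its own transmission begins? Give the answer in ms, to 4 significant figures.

0.1002 ms

Each queued packet: L/R = 512/46000000 = 0.0111304 ms.
9 queued → 0.100174 ms.
Queuing delay = 0.1002 ms.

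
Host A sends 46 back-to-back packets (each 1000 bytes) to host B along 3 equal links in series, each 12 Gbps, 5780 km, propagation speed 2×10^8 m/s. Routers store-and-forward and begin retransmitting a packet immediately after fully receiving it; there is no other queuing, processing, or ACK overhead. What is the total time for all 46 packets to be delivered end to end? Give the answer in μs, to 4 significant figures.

86730 μs

Per-hop transmission t_tx = L/R = 8000/12000000000 = 0.666667 μs.
Per-hop propagation t_prop = 5780000/200000000 = 28900 μs.
Pipeline fill: first packet needs 3·t_tx to clear all hops; remaining 45 packets each add one t_tx.
Total = (3+46-1)·t_tx + 3·t_prop = 48·0.666667 + 3·28900 = 86730 μs.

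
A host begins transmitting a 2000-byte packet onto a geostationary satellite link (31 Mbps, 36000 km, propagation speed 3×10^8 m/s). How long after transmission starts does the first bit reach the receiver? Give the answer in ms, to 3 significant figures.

120 ms

First bit experiences only propagation delay: d/s = 36000000/300000000 = 120 ms.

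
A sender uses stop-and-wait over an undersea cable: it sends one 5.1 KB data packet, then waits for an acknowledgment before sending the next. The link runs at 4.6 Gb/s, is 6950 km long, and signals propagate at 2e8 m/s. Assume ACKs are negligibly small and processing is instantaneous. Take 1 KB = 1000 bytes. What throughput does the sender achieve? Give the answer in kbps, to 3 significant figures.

t_tx = L/R = 40800/4600000000 = 8.86957e-06 s.
t_prop = 6950000/200000000 = 0.03475 s; RTT = 0.0695 s.
Cycle = t_tx + RTT = 0.0695089 s.
Throughput = L / cycle = 40800 / 0.0695089 = 587 kbps.

587 kbps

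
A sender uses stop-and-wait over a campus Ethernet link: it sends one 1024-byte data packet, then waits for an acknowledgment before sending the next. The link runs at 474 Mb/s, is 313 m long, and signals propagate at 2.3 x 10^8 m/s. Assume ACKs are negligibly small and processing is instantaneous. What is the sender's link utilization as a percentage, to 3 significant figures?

t_tx = L/R = 8192/474000000 = 1.72827e-05 s.
t_prop = 313/2.3e+08 = 1.36087e-06 s; RTT = 2.72174e-06 s.
Cycle = t_tx + RTT = 2.00044e-05 s.
Utilization = t_tx / cycle = 1.72827e-05/2.00044e-05 = 86.4 %.

86.4 %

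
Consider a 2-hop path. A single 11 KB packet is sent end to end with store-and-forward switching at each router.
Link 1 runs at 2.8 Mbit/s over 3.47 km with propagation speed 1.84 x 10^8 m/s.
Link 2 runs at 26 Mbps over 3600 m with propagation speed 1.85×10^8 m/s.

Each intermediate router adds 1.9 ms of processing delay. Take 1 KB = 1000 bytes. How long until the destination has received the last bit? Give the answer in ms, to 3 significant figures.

L = 88000 bits.
Transmission delays (L/R per hop): 31.4286, 3.38462 ms; sum = 34.8132 ms.
Propagation delays (d/s per hop): 0.0188587, 0.0194595 ms; sum = 0.0383182 ms.
Processing at 1 router(s): 1 × 1.9 ms = 1.9 ms.
End-to-end = 36.8 ms.

36.8 ms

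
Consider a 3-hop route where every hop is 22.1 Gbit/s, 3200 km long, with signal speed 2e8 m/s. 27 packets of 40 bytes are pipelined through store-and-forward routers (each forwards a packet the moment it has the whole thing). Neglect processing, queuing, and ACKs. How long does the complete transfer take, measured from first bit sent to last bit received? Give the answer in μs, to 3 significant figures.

Per-hop transmission t_tx = L/R = 320/22100000000 = 0.0144796 μs.
Per-hop propagation t_prop = 3200000/200000000 = 16000 μs.
Pipeline fill: first packet needs 3·t_tx to clear all hops; remaining 26 packets each add one t_tx.
Total = (3+27-1)·t_tx + 3·t_prop = 29·0.0144796 + 3·16000 = 48000 μs.

48000 μs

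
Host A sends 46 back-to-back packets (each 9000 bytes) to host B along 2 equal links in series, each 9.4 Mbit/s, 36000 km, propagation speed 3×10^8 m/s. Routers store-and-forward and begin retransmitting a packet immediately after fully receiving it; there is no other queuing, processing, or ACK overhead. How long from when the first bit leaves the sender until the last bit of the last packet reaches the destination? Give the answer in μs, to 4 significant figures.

Per-hop transmission t_tx = L/R = 72000/9400000 = 7659.57 μs.
Per-hop propagation t_prop = 36000000/300000000 = 120000 μs.
Pipeline fill: first packet needs 2·t_tx to clear all hops; remaining 45 packets each add one t_tx.
Total = (2+46-1)·t_tx + 2·t_prop = 47·7659.57 + 2·120000 = 600000 μs.

600000 μs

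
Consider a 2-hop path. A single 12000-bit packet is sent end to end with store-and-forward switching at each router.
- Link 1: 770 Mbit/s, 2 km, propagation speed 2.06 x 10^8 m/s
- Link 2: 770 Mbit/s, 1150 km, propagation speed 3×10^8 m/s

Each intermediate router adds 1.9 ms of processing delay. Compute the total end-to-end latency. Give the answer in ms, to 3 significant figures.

5.77 ms

Transmission delay per hop = L/R = 12000/770000000 = 0.0155844 ms; 2 hops → 0.0311688 ms.
Propagation delays (d/s per hop): 0.00970874, 3.83333 ms; sum = 3.84304 ms.
Processing at 1 router(s): 1 × 1.9 ms = 1.9 ms.
End-to-end = 5.77 ms.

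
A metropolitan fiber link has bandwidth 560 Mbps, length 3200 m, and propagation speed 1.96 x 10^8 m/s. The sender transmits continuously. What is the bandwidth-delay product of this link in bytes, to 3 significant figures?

1140 bytes

Propagation delay = 3200 / 196000000 = 1.63265e-05 s.
BDP = R × t_prop = 560000000 × 1.63265e-05 = 9142.86 bits.
In bytes: 9142.86/8 = 1140 bytes.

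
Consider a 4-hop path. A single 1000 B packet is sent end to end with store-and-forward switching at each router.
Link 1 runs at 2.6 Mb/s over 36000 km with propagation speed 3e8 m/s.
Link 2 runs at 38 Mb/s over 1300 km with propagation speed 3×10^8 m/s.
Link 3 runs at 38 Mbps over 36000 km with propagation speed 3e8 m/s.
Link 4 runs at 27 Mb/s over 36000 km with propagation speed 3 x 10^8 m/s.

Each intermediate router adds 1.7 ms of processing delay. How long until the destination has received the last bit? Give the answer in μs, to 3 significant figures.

L = 1000 × 8 = 8000 bits.
Transmission delays (L/R per hop): 3076.92, 210.526, 210.526, 296.296 μs; sum = 3794.27 μs.
Propagation delays (d/s per hop): 120000, 4333.33, 120000, 120000 μs; sum = 364333 μs.
Processing at 3 router(s): 3 × 1.7 ms = 5100 μs.
End-to-end = 373000 μs.

373000 μs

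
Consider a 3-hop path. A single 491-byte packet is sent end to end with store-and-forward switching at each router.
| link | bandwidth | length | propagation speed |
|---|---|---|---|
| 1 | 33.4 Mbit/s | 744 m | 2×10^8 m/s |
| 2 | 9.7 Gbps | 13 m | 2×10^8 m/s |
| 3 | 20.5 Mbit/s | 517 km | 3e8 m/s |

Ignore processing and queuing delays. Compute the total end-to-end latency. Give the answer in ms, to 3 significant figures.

2.04 ms

L = 491 × 8 = 3928 bits.
Transmission delays (L/R per hop): 0.117605, 0.000404948, 0.19161 ms; sum = 0.309619 ms.
Propagation delays (d/s per hop): 0.00372, 6.5e-05, 1.72333 ms; sum = 1.72712 ms.
End-to-end = 2.04 ms.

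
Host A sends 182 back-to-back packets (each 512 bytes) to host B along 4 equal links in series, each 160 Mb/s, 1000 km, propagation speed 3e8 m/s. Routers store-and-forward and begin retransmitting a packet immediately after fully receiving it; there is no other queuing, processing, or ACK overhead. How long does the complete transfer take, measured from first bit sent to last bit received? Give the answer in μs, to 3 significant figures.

Per-hop transmission t_tx = L/R = 4096/160000000 = 25.6 μs.
Per-hop propagation t_prop = 1000000/300000000 = 3333.33 μs.
Pipeline fill: first packet needs 4·t_tx to clear all hops; remaining 181 packets each add one t_tx.
Total = (4+182-1)·t_tx + 4·t_prop = 185·25.6 + 4·3333.33 = 18100 μs.

18100 μs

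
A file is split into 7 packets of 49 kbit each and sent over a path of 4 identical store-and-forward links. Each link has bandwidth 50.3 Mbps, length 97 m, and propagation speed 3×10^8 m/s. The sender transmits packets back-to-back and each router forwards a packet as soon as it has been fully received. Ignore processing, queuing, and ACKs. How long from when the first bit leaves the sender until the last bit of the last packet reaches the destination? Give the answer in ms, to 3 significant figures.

9.74 ms

Per-hop transmission t_tx = L/R = 49000/50300000 = 0.974155 ms.
Per-hop propagation t_prop = 97/300000000 = 0.000323333 ms.
Pipeline fill: first packet needs 4·t_tx to clear all hops; remaining 6 packets each add one t_tx.
Total = (4+7-1)·t_tx + 4·t_prop = 10·0.974155 + 4·0.000323333 = 9.74 ms.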